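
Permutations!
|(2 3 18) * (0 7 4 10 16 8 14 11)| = 24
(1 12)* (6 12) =(1 6 12) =[0, 6, 2, 3, 4, 5, 12, 7, 8, 9, 10, 11, 1]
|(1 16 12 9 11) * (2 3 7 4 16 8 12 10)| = |(1 8 12 9 11)(2 3 7 4 16 10)| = 30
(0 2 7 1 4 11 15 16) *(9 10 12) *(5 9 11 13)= (0 2 7 1 4 13 5 9 10 12 11 15 16)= [2, 4, 7, 3, 13, 9, 6, 1, 8, 10, 12, 15, 11, 5, 14, 16, 0]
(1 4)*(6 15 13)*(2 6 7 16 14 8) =(1 4)(2 6 15 13 7 16 14 8) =[0, 4, 6, 3, 1, 5, 15, 16, 2, 9, 10, 11, 12, 7, 8, 13, 14]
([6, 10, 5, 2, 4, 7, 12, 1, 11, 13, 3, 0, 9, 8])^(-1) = [11, 7, 3, 10, 4, 2, 0, 5, 13, 12, 1, 8, 6, 9]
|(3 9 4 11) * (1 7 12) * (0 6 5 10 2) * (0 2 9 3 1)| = 10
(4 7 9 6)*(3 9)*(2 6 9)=(9)(2 6 4 7 3)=[0, 1, 6, 2, 7, 5, 4, 3, 8, 9]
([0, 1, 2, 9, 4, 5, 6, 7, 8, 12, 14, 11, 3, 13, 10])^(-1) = (3 12 9)(10 14)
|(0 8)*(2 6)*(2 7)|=|(0 8)(2 6 7)|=6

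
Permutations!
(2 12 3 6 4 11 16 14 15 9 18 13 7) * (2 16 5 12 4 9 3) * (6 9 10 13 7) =(2 4 11 5 12)(3 9 18 7 16 14 15)(6 10 13) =[0, 1, 4, 9, 11, 12, 10, 16, 8, 18, 13, 5, 2, 6, 15, 3, 14, 17, 7]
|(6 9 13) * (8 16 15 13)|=|(6 9 8 16 15 13)|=6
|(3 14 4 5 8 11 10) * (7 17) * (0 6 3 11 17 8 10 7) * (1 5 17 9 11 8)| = 42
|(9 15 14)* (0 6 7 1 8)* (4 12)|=|(0 6 7 1 8)(4 12)(9 15 14)|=30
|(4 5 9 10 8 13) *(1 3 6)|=6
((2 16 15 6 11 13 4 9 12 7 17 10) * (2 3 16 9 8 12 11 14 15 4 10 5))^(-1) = (2 5 17 7 12 8 4 16 3 10 13 11 9)(6 15 14)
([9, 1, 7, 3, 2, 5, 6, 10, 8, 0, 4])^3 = [9, 1, 4, 3, 10, 5, 6, 2, 8, 0, 7]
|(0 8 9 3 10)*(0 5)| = 6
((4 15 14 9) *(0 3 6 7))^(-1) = ((0 3 6 7)(4 15 14 9))^(-1) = (0 7 6 3)(4 9 14 15)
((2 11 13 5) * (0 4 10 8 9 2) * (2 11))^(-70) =(0 10 9 13)(4 8 11 5)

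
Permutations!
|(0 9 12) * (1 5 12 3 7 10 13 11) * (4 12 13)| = |(0 9 3 7 10 4 12)(1 5 13 11)| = 28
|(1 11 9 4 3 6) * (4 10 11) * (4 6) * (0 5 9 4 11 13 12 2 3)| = 10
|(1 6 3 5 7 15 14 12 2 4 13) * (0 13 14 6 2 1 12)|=35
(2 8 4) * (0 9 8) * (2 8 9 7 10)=(0 7 10 2)(4 8)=[7, 1, 0, 3, 8, 5, 6, 10, 4, 9, 2]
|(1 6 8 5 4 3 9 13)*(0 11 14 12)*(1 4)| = |(0 11 14 12)(1 6 8 5)(3 9 13 4)| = 4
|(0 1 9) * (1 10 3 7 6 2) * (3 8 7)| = |(0 10 8 7 6 2 1 9)| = 8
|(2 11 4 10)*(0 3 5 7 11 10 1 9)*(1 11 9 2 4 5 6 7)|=30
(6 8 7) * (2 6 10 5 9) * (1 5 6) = (1 5 9 2)(6 8 7 10) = [0, 5, 1, 3, 4, 9, 8, 10, 7, 2, 6]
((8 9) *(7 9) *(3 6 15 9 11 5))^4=((3 6 15 9 8 7 11 5))^4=(3 8)(5 9)(6 7)(11 15)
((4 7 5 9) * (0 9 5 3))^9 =((0 9 4 7 3))^9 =(0 3 7 4 9)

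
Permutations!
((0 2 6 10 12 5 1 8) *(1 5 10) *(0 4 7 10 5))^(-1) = ((0 2 6 1 8 4 7 10 12 5))^(-1) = (0 5 12 10 7 4 8 1 6 2)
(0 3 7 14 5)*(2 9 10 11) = (0 3 7 14 5)(2 9 10 11) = [3, 1, 9, 7, 4, 0, 6, 14, 8, 10, 11, 2, 12, 13, 5]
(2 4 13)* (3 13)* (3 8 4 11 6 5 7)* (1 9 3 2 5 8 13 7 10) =(1 9 3 7 2 11 6 8 4 13 5 10) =[0, 9, 11, 7, 13, 10, 8, 2, 4, 3, 1, 6, 12, 5]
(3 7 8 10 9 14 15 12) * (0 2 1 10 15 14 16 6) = (0 2 1 10 9 16 6)(3 7 8 15 12) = [2, 10, 1, 7, 4, 5, 0, 8, 15, 16, 9, 11, 3, 13, 14, 12, 6]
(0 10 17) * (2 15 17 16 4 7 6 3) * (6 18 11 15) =[10, 1, 6, 2, 7, 5, 3, 18, 8, 9, 16, 15, 12, 13, 14, 17, 4, 0, 11] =(0 10 16 4 7 18 11 15 17)(2 6 3)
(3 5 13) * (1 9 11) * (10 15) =[0, 9, 2, 5, 4, 13, 6, 7, 8, 11, 15, 1, 12, 3, 14, 10] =(1 9 11)(3 5 13)(10 15)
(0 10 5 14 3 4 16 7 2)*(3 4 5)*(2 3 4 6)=(0 10 4 16 7 3 5 14 6 2)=[10, 1, 0, 5, 16, 14, 2, 3, 8, 9, 4, 11, 12, 13, 6, 15, 7]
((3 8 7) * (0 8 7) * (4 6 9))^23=((0 8)(3 7)(4 6 9))^23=(0 8)(3 7)(4 9 6)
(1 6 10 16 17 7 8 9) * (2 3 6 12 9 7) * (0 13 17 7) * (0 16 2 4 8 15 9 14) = [13, 12, 3, 6, 8, 5, 10, 15, 16, 1, 2, 11, 14, 17, 0, 9, 7, 4] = (0 13 17 4 8 16 7 15 9 1 12 14)(2 3 6 10)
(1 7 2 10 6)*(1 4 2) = (1 7)(2 10 6 4) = [0, 7, 10, 3, 2, 5, 4, 1, 8, 9, 6]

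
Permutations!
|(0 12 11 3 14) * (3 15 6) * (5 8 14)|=9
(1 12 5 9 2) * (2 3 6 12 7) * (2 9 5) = (1 7 9 3 6 12 2) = [0, 7, 1, 6, 4, 5, 12, 9, 8, 3, 10, 11, 2]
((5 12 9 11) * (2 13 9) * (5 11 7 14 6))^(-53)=(2 7 5 13 14 12 9 6)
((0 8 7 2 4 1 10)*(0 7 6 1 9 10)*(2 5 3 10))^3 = (0 1 6 8)(3 5 7 10)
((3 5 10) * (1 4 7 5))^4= (1 10 7)(3 5 4)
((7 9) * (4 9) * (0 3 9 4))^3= ((0 3 9 7))^3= (0 7 9 3)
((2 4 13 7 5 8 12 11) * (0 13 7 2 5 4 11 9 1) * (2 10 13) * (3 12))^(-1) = (0 1 9 12 3 8 5 11 2)(4 7)(10 13)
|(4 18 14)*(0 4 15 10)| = 6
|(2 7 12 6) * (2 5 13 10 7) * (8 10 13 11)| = |(13)(5 11 8 10 7 12 6)| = 7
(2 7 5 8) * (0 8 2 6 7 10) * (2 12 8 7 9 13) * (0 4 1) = [7, 0, 10, 3, 1, 12, 9, 5, 6, 13, 4, 11, 8, 2] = (0 7 5 12 8 6 9 13 2 10 4 1)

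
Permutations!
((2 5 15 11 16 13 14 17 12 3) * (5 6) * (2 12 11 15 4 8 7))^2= (2 5 8)(4 7 6)(11 13 17 16 14)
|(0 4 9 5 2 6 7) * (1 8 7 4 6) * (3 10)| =18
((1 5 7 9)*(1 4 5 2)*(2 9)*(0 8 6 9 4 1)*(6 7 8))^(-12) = ((0 6 9 1 4 5 8 7 2))^(-12) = (0 8 1)(2 5 9)(4 6 7)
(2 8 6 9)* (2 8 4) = (2 4)(6 9 8) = [0, 1, 4, 3, 2, 5, 9, 7, 6, 8]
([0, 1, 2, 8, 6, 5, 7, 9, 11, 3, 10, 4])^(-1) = [0, 1, 2, 9, 11, 5, 4, 6, 3, 7, 10, 8]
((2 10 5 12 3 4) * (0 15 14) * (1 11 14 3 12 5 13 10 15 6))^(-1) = (0 14 11 1 6)(2 4 3 15)(10 13)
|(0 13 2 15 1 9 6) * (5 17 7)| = 21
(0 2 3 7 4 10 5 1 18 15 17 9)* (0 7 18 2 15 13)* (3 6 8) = (0 15 17 9 7 4 10 5 1 2 6 8 3 18 13) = [15, 2, 6, 18, 10, 1, 8, 4, 3, 7, 5, 11, 12, 0, 14, 17, 16, 9, 13]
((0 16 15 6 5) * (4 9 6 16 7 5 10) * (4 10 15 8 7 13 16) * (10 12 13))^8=((0 10 12 13 16 8 7 5)(4 9 6 15))^8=(16)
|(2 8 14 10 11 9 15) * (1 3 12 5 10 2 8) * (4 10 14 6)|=42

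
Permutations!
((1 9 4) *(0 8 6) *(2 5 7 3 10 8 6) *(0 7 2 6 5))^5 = (10)(0 2 5)(1 4 9)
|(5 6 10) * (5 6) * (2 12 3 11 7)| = |(2 12 3 11 7)(6 10)| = 10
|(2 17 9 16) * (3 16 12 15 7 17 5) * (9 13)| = |(2 5 3 16)(7 17 13 9 12 15)| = 12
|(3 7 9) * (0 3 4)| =|(0 3 7 9 4)| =5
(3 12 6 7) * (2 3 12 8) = (2 3 8)(6 7 12) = [0, 1, 3, 8, 4, 5, 7, 12, 2, 9, 10, 11, 6]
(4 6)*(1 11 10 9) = (1 11 10 9)(4 6) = [0, 11, 2, 3, 6, 5, 4, 7, 8, 1, 9, 10]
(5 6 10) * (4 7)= (4 7)(5 6 10)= [0, 1, 2, 3, 7, 6, 10, 4, 8, 9, 5]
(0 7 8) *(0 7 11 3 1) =[11, 0, 2, 1, 4, 5, 6, 8, 7, 9, 10, 3] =(0 11 3 1)(7 8)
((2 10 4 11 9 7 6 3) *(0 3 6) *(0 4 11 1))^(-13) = (0 9 3 7 2 4 10 1 11)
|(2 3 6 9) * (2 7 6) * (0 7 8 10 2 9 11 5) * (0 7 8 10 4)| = 12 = |(0 8 4)(2 3 9 10)(5 7 6 11)|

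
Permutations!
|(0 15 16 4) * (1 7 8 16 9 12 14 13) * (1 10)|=12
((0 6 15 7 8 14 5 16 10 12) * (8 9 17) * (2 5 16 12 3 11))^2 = ((0 6 15 7 9 17 8 14 16 10 3 11 2 5 12))^2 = (0 15 9 8 16 3 2 12 6 7 17 14 10 11 5)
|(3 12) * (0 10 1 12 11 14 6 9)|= |(0 10 1 12 3 11 14 6 9)|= 9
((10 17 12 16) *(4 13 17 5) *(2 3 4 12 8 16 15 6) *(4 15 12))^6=(2 15)(3 6)(4 5 10 16 8 17 13)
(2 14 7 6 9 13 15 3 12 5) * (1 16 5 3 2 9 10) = (1 16 5 9 13 15 2 14 7 6 10)(3 12) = [0, 16, 14, 12, 4, 9, 10, 6, 8, 13, 1, 11, 3, 15, 7, 2, 5]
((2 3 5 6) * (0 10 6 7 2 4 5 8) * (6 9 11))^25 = (0 11 5 3 10 6 7 8 9 4 2)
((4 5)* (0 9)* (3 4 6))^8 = ((0 9)(3 4 5 6))^8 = (9)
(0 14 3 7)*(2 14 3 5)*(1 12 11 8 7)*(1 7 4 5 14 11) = (14)(0 3 7)(1 12)(2 11 8 4 5) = [3, 12, 11, 7, 5, 2, 6, 0, 4, 9, 10, 8, 1, 13, 14]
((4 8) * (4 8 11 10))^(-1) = ((4 11 10))^(-1) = (4 10 11)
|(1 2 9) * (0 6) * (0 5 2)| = 6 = |(0 6 5 2 9 1)|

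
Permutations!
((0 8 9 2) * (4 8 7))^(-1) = ((0 7 4 8 9 2))^(-1) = (0 2 9 8 4 7)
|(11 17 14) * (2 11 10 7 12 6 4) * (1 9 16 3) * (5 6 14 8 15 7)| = 12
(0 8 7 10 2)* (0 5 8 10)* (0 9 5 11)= (0 10 2 11)(5 8 7 9)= [10, 1, 11, 3, 4, 8, 6, 9, 7, 5, 2, 0]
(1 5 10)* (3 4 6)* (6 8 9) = (1 5 10)(3 4 8 9 6) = [0, 5, 2, 4, 8, 10, 3, 7, 9, 6, 1]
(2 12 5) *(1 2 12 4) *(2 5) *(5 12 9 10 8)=[0, 12, 4, 3, 1, 9, 6, 7, 5, 10, 8, 11, 2]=(1 12 2 4)(5 9 10 8)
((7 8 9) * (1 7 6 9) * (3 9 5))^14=(1 8 7)(3 6)(5 9)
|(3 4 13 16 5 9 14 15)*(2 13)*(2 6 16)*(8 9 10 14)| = |(2 13)(3 4 6 16 5 10 14 15)(8 9)| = 8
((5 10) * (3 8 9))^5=((3 8 9)(5 10))^5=(3 9 8)(5 10)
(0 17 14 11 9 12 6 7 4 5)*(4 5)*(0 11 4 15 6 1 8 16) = (0 17 14 4 15 6 7 5 11 9 12 1 8 16) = [17, 8, 2, 3, 15, 11, 7, 5, 16, 12, 10, 9, 1, 13, 4, 6, 0, 14]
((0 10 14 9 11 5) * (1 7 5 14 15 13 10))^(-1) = ((0 1 7 5)(9 11 14)(10 15 13))^(-1) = (0 5 7 1)(9 14 11)(10 13 15)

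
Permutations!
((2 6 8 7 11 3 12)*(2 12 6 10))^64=((12)(2 10)(3 6 8 7 11))^64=(12)(3 11 7 8 6)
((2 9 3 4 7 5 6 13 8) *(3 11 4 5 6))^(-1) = ((2 9 11 4 7 6 13 8)(3 5))^(-1) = (2 8 13 6 7 4 11 9)(3 5)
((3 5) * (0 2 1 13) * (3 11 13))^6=(0 13 11 5 3 1 2)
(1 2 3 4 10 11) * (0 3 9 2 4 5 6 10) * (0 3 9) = (0 9 2)(1 4 3 5 6 10 11) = [9, 4, 0, 5, 3, 6, 10, 7, 8, 2, 11, 1]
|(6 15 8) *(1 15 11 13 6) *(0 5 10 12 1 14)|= |(0 5 10 12 1 15 8 14)(6 11 13)|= 24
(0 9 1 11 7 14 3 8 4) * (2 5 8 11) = [9, 2, 5, 11, 0, 8, 6, 14, 4, 1, 10, 7, 12, 13, 3] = (0 9 1 2 5 8 4)(3 11 7 14)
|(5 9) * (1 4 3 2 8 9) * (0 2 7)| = |(0 2 8 9 5 1 4 3 7)| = 9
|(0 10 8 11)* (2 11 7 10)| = |(0 2 11)(7 10 8)| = 3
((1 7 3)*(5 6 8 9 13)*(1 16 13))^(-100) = (1 9 8 6 5 13 16 3 7)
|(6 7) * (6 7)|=1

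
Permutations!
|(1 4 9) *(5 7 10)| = |(1 4 9)(5 7 10)| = 3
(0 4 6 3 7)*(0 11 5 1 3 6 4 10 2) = (0 10 2)(1 3 7 11 5) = [10, 3, 0, 7, 4, 1, 6, 11, 8, 9, 2, 5]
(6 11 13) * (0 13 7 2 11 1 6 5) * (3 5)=(0 13 3 5)(1 6)(2 11 7)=[13, 6, 11, 5, 4, 0, 1, 2, 8, 9, 10, 7, 12, 3]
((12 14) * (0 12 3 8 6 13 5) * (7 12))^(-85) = ((0 7 12 14 3 8 6 13 5))^(-85) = (0 8 7 6 12 13 14 5 3)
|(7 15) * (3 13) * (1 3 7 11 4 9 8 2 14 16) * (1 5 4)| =|(1 3 13 7 15 11)(2 14 16 5 4 9 8)| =42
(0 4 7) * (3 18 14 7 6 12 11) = (0 4 6 12 11 3 18 14 7) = [4, 1, 2, 18, 6, 5, 12, 0, 8, 9, 10, 3, 11, 13, 7, 15, 16, 17, 14]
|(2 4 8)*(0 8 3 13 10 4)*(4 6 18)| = |(0 8 2)(3 13 10 6 18 4)| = 6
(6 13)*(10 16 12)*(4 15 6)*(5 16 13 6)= (4 15 5 16 12 10 13)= [0, 1, 2, 3, 15, 16, 6, 7, 8, 9, 13, 11, 10, 4, 14, 5, 12]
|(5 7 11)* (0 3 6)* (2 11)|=|(0 3 6)(2 11 5 7)|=12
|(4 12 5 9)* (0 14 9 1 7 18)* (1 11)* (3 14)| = |(0 3 14 9 4 12 5 11 1 7 18)| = 11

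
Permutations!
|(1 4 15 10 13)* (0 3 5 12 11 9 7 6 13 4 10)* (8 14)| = 26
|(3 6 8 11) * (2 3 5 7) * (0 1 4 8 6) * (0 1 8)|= |(0 8 11 5 7 2 3 1 4)|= 9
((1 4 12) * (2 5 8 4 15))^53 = ((1 15 2 5 8 4 12))^53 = (1 8 15 4 2 12 5)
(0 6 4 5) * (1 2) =(0 6 4 5)(1 2) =[6, 2, 1, 3, 5, 0, 4]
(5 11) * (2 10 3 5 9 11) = [0, 1, 10, 5, 4, 2, 6, 7, 8, 11, 3, 9] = (2 10 3 5)(9 11)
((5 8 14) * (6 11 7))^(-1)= ((5 8 14)(6 11 7))^(-1)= (5 14 8)(6 7 11)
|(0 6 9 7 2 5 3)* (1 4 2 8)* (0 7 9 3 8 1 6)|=8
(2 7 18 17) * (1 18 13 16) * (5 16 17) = (1 18 5 16)(2 7 13 17) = [0, 18, 7, 3, 4, 16, 6, 13, 8, 9, 10, 11, 12, 17, 14, 15, 1, 2, 5]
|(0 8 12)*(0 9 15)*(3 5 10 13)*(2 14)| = |(0 8 12 9 15)(2 14)(3 5 10 13)| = 20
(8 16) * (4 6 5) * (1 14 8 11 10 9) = [0, 14, 2, 3, 6, 4, 5, 7, 16, 1, 9, 10, 12, 13, 8, 15, 11] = (1 14 8 16 11 10 9)(4 6 5)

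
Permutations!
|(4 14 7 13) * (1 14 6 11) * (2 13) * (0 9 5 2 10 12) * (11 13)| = |(0 9 5 2 11 1 14 7 10 12)(4 6 13)| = 30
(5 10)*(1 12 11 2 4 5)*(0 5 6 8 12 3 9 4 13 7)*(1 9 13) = (0 5 10 9 4 6 8 12 11 2 1 3 13 7) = [5, 3, 1, 13, 6, 10, 8, 0, 12, 4, 9, 2, 11, 7]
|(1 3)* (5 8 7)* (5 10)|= |(1 3)(5 8 7 10)|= 4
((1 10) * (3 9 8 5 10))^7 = ((1 3 9 8 5 10))^7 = (1 3 9 8 5 10)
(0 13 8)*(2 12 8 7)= [13, 1, 12, 3, 4, 5, 6, 2, 0, 9, 10, 11, 8, 7]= (0 13 7 2 12 8)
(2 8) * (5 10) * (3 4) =[0, 1, 8, 4, 3, 10, 6, 7, 2, 9, 5] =(2 8)(3 4)(5 10)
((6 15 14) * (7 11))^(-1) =((6 15 14)(7 11))^(-1) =(6 14 15)(7 11)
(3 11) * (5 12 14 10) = [0, 1, 2, 11, 4, 12, 6, 7, 8, 9, 5, 3, 14, 13, 10] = (3 11)(5 12 14 10)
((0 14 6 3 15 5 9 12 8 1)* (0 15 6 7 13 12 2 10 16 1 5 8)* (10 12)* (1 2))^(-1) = ((0 14 7 13 10 16 2 12)(1 15 8 5 9)(3 6))^(-1) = (0 12 2 16 10 13 7 14)(1 9 5 8 15)(3 6)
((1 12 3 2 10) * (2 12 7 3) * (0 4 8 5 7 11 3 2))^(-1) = (0 12 3 11 1 10 2 7 5 8 4)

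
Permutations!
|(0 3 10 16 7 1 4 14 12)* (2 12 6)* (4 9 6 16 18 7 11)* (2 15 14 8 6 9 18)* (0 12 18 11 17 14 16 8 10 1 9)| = |(0 3 1 11 4 10 2 18 7 9)(6 15 16 17 14 8)| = 30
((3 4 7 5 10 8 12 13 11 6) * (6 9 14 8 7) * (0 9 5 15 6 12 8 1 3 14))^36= ((0 9)(1 3 4 12 13 11 5 10 7 15 6 14))^36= (15)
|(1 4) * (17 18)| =2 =|(1 4)(17 18)|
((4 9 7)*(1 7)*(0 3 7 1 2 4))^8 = ((0 3 7)(2 4 9))^8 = (0 7 3)(2 9 4)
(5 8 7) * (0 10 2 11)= (0 10 2 11)(5 8 7)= [10, 1, 11, 3, 4, 8, 6, 5, 7, 9, 2, 0]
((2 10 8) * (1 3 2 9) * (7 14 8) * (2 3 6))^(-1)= ((1 6 2 10 7 14 8 9))^(-1)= (1 9 8 14 7 10 2 6)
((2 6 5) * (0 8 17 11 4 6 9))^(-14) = ((0 8 17 11 4 6 5 2 9))^(-14) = (0 4 9 11 2 17 5 8 6)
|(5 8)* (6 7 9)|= 6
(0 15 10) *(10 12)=(0 15 12 10)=[15, 1, 2, 3, 4, 5, 6, 7, 8, 9, 0, 11, 10, 13, 14, 12]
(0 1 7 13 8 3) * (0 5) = (0 1 7 13 8 3 5) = [1, 7, 2, 5, 4, 0, 6, 13, 3, 9, 10, 11, 12, 8]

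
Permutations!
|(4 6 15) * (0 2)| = 6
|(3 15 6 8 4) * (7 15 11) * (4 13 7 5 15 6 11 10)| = 12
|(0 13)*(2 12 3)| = 6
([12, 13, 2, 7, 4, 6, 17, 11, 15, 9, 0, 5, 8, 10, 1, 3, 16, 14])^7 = [5, 3, 2, 1, 4, 0, 12, 13, 17, 9, 11, 10, 6, 7, 15, 14, 16, 8]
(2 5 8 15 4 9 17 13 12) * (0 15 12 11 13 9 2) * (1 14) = (0 15 4 2 5 8 12)(1 14)(9 17)(11 13) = [15, 14, 5, 3, 2, 8, 6, 7, 12, 17, 10, 13, 0, 11, 1, 4, 16, 9]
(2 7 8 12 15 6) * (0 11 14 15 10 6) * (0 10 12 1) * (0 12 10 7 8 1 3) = (0 11 14 15 7 1 12 10 6 2 8 3) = [11, 12, 8, 0, 4, 5, 2, 1, 3, 9, 6, 14, 10, 13, 15, 7]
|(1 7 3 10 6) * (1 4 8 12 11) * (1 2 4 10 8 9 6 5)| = 12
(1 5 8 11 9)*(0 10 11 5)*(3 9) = (0 10 11 3 9 1)(5 8) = [10, 0, 2, 9, 4, 8, 6, 7, 5, 1, 11, 3]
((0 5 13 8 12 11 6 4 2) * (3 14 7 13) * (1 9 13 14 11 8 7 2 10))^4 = (0 6 9 2 11 1 14 3 10 7 5 4 13)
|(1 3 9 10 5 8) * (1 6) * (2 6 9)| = |(1 3 2 6)(5 8 9 10)| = 4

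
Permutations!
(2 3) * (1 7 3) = [0, 7, 1, 2, 4, 5, 6, 3] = (1 7 3 2)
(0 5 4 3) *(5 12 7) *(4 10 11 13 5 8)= (0 12 7 8 4 3)(5 10 11 13)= [12, 1, 2, 0, 3, 10, 6, 8, 4, 9, 11, 13, 7, 5]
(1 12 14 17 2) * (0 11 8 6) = (0 11 8 6)(1 12 14 17 2) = [11, 12, 1, 3, 4, 5, 0, 7, 6, 9, 10, 8, 14, 13, 17, 15, 16, 2]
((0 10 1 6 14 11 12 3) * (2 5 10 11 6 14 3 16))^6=((0 11 12 16 2 5 10 1 14 6 3))^6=(0 10 11 1 12 14 16 6 2 3 5)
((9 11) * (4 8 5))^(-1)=((4 8 5)(9 11))^(-1)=(4 5 8)(9 11)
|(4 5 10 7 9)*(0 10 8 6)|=|(0 10 7 9 4 5 8 6)|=8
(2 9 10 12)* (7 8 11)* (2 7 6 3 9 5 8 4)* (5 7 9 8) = (2 7 4)(3 8 11 6)(9 10 12) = [0, 1, 7, 8, 2, 5, 3, 4, 11, 10, 12, 6, 9]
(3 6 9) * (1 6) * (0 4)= (0 4)(1 6 9 3)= [4, 6, 2, 1, 0, 5, 9, 7, 8, 3]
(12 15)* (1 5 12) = (1 5 12 15) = [0, 5, 2, 3, 4, 12, 6, 7, 8, 9, 10, 11, 15, 13, 14, 1]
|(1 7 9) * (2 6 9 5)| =|(1 7 5 2 6 9)| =6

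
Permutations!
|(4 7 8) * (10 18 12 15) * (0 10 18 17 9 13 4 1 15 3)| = |(0 10 17 9 13 4 7 8 1 15 18 12 3)| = 13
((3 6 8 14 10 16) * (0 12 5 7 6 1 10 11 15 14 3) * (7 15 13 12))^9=(0 7 6 8 3 1 10 16)(5 11)(12 14)(13 15)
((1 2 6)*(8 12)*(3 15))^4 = (15)(1 2 6)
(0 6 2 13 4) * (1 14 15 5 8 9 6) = [1, 14, 13, 3, 0, 8, 2, 7, 9, 6, 10, 11, 12, 4, 15, 5] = (0 1 14 15 5 8 9 6 2 13 4)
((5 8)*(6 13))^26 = ((5 8)(6 13))^26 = (13)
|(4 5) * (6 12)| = |(4 5)(6 12)| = 2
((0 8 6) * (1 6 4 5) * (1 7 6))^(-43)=((0 8 4 5 7 6))^(-43)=(0 6 7 5 4 8)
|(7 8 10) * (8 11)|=4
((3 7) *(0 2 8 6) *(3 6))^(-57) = (0 3)(2 7)(6 8)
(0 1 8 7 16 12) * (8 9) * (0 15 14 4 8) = (0 1 9)(4 8 7 16 12 15 14) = [1, 9, 2, 3, 8, 5, 6, 16, 7, 0, 10, 11, 15, 13, 4, 14, 12]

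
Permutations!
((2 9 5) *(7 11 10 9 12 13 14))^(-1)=((2 12 13 14 7 11 10 9 5))^(-1)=(2 5 9 10 11 7 14 13 12)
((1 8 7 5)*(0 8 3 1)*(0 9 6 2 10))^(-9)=((0 8 7 5 9 6 2 10)(1 3))^(-9)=(0 10 2 6 9 5 7 8)(1 3)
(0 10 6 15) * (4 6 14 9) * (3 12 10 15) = (0 15)(3 12 10 14 9 4 6) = [15, 1, 2, 12, 6, 5, 3, 7, 8, 4, 14, 11, 10, 13, 9, 0]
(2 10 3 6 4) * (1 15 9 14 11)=(1 15 9 14 11)(2 10 3 6 4)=[0, 15, 10, 6, 2, 5, 4, 7, 8, 14, 3, 1, 12, 13, 11, 9]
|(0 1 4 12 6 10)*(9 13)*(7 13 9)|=|(0 1 4 12 6 10)(7 13)|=6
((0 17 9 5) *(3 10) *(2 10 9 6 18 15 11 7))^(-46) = (0 6 15 7 10 9)(2 3 5 17 18 11)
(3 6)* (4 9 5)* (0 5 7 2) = [5, 1, 0, 6, 9, 4, 3, 2, 8, 7] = (0 5 4 9 7 2)(3 6)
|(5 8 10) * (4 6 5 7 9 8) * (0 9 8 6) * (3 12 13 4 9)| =15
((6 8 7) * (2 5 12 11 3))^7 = (2 12 3 5 11)(6 8 7)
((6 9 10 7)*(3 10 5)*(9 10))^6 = (10)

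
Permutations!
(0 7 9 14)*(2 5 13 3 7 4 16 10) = (0 4 16 10 2 5 13 3 7 9 14) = [4, 1, 5, 7, 16, 13, 6, 9, 8, 14, 2, 11, 12, 3, 0, 15, 10]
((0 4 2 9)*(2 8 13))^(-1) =(0 9 2 13 8 4)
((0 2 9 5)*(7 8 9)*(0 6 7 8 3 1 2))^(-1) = ((1 2 8 9 5 6 7 3))^(-1) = (1 3 7 6 5 9 8 2)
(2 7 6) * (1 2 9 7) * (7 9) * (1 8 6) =[0, 2, 8, 3, 4, 5, 7, 1, 6, 9] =(9)(1 2 8 6 7)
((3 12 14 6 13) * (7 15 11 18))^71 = (3 12 14 6 13)(7 18 11 15)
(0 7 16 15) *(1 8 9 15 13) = (0 7 16 13 1 8 9 15) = [7, 8, 2, 3, 4, 5, 6, 16, 9, 15, 10, 11, 12, 1, 14, 0, 13]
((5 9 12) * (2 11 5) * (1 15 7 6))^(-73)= ((1 15 7 6)(2 11 5 9 12))^(-73)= (1 6 7 15)(2 5 12 11 9)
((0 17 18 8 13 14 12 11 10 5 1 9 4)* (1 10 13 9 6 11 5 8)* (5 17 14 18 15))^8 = ((0 14 12 17 15 5 10 8 9 4)(1 6 11 13 18))^8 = (0 9 10 15 12)(1 13 6 18 11)(4 8 5 17 14)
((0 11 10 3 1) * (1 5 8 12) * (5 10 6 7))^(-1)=((0 11 6 7 5 8 12 1)(3 10))^(-1)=(0 1 12 8 5 7 6 11)(3 10)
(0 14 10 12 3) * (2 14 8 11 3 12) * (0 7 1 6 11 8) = (1 6 11 3 7)(2 14 10) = [0, 6, 14, 7, 4, 5, 11, 1, 8, 9, 2, 3, 12, 13, 10]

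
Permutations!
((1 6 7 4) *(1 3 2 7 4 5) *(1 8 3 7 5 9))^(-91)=(1 9 7 4 6)(2 5 8 3)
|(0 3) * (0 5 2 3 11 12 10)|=|(0 11 12 10)(2 3 5)|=12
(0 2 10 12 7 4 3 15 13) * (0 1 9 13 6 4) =(0 2 10 12 7)(1 9 13)(3 15 6 4) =[2, 9, 10, 15, 3, 5, 4, 0, 8, 13, 12, 11, 7, 1, 14, 6]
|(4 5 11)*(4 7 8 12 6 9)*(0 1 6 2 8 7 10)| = 24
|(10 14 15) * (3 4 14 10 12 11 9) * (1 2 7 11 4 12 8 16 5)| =|(1 2 7 11 9 3 12 4 14 15 8 16 5)| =13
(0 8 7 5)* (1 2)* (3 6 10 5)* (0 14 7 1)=(0 8 1 2)(3 6 10 5 14 7)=[8, 2, 0, 6, 4, 14, 10, 3, 1, 9, 5, 11, 12, 13, 7]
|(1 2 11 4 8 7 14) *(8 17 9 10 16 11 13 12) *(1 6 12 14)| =|(1 2 13 14 6 12 8 7)(4 17 9 10 16 11)| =24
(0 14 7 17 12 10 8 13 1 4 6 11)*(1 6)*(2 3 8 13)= [14, 4, 3, 8, 1, 5, 11, 17, 2, 9, 13, 0, 10, 6, 7, 15, 16, 12]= (0 14 7 17 12 10 13 6 11)(1 4)(2 3 8)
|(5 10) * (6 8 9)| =|(5 10)(6 8 9)| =6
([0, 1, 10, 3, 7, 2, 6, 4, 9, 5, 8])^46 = (2 10 8 9 5)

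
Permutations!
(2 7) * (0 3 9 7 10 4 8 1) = (0 3 9 7 2 10 4 8 1) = [3, 0, 10, 9, 8, 5, 6, 2, 1, 7, 4]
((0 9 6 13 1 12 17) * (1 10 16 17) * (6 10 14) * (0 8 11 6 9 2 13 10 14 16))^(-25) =(0 13 17 11 10 2 16 8 6)(1 12)(9 14)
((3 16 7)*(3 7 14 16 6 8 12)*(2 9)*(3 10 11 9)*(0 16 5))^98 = ((0 16 14 5)(2 3 6 8 12 10 11 9))^98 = (0 14)(2 6 12 11)(3 8 10 9)(5 16)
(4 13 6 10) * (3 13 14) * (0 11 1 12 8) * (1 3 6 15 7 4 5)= [11, 12, 2, 13, 14, 1, 10, 4, 0, 9, 5, 3, 8, 15, 6, 7]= (0 11 3 13 15 7 4 14 6 10 5 1 12 8)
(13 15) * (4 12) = [0, 1, 2, 3, 12, 5, 6, 7, 8, 9, 10, 11, 4, 15, 14, 13] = (4 12)(13 15)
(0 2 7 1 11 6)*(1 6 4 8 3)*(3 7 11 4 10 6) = [2, 4, 11, 1, 8, 5, 0, 3, 7, 9, 6, 10] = (0 2 11 10 6)(1 4 8 7 3)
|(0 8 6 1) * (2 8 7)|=6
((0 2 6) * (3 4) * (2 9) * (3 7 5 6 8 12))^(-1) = ((0 9 2 8 12 3 4 7 5 6))^(-1) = (0 6 5 7 4 3 12 8 2 9)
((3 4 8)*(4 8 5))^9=((3 8)(4 5))^9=(3 8)(4 5)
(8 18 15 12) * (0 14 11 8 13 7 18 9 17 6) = (0 14 11 8 9 17 6)(7 18 15 12 13) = [14, 1, 2, 3, 4, 5, 0, 18, 9, 17, 10, 8, 13, 7, 11, 12, 16, 6, 15]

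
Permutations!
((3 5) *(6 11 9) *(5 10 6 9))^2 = (3 6 5 10 11) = ((3 10 6 11 5))^2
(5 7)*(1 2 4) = (1 2 4)(5 7) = [0, 2, 4, 3, 1, 7, 6, 5]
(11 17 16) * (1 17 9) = (1 17 16 11 9) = [0, 17, 2, 3, 4, 5, 6, 7, 8, 1, 10, 9, 12, 13, 14, 15, 11, 16]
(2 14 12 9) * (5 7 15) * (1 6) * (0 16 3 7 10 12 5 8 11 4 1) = (0 16 3 7 15 8 11 4 1 6)(2 14 5 10 12 9) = [16, 6, 14, 7, 1, 10, 0, 15, 11, 2, 12, 4, 9, 13, 5, 8, 3]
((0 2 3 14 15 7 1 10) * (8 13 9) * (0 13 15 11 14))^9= (1 13 8 7 10 9 15)(11 14)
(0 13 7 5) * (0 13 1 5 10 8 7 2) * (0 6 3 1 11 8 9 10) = [11, 5, 6, 1, 4, 13, 3, 0, 7, 10, 9, 8, 12, 2] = (0 11 8 7)(1 5 13 2 6 3)(9 10)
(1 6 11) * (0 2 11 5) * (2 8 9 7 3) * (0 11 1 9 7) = (0 8 7 3 2 1 6 5 11 9) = [8, 6, 1, 2, 4, 11, 5, 3, 7, 0, 10, 9]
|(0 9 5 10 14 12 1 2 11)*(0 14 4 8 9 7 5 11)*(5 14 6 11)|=|(0 7 14 12 1 2)(4 8 9 5 10)(6 11)|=30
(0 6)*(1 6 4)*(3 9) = (0 4 1 6)(3 9) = [4, 6, 2, 9, 1, 5, 0, 7, 8, 3]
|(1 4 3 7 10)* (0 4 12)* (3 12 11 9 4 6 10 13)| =24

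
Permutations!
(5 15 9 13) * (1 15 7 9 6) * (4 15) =[0, 4, 2, 3, 15, 7, 1, 9, 8, 13, 10, 11, 12, 5, 14, 6] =(1 4 15 6)(5 7 9 13)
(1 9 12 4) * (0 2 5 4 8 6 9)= (0 2 5 4 1)(6 9 12 8)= [2, 0, 5, 3, 1, 4, 9, 7, 6, 12, 10, 11, 8]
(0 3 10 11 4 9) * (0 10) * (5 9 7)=(0 3)(4 7 5 9 10 11)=[3, 1, 2, 0, 7, 9, 6, 5, 8, 10, 11, 4]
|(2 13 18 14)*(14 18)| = |(18)(2 13 14)| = 3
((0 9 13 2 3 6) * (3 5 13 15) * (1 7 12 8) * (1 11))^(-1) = (0 6 3 15 9)(1 11 8 12 7)(2 13 5) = ((0 9 15 3 6)(1 7 12 8 11)(2 5 13))^(-1)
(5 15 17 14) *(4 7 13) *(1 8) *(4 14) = (1 8)(4 7 13 14 5 15 17) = [0, 8, 2, 3, 7, 15, 6, 13, 1, 9, 10, 11, 12, 14, 5, 17, 16, 4]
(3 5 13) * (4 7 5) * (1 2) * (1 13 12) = (1 2 13 3 4 7 5 12) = [0, 2, 13, 4, 7, 12, 6, 5, 8, 9, 10, 11, 1, 3]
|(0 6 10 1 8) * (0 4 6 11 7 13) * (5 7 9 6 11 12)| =35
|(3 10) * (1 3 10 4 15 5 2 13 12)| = 8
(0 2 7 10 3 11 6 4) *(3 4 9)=(0 2 7 10 4)(3 11 6 9)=[2, 1, 7, 11, 0, 5, 9, 10, 8, 3, 4, 6]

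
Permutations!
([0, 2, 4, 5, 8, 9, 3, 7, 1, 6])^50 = [0, 4, 8, 9, 1, 6, 5, 7, 2, 3]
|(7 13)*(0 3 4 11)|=4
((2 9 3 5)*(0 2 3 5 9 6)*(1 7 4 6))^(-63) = ((0 2 1 7 4 6)(3 9 5))^(-63) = (9)(0 7)(1 6)(2 4)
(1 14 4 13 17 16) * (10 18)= [0, 14, 2, 3, 13, 5, 6, 7, 8, 9, 18, 11, 12, 17, 4, 15, 1, 16, 10]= (1 14 4 13 17 16)(10 18)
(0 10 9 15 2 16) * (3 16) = (0 10 9 15 2 3 16) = [10, 1, 3, 16, 4, 5, 6, 7, 8, 15, 9, 11, 12, 13, 14, 2, 0]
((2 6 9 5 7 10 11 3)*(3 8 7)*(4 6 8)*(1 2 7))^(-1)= ((1 2 8)(3 7 10 11 4 6 9 5))^(-1)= (1 8 2)(3 5 9 6 4 11 10 7)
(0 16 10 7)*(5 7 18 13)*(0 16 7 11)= (0 7 16 10 18 13 5 11)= [7, 1, 2, 3, 4, 11, 6, 16, 8, 9, 18, 0, 12, 5, 14, 15, 10, 17, 13]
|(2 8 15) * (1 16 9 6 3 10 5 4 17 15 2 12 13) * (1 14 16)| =|(2 8)(3 10 5 4 17 15 12 13 14 16 9 6)| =12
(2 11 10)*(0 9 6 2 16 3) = (0 9 6 2 11 10 16 3) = [9, 1, 11, 0, 4, 5, 2, 7, 8, 6, 16, 10, 12, 13, 14, 15, 3]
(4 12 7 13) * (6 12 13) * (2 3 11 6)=[0, 1, 3, 11, 13, 5, 12, 2, 8, 9, 10, 6, 7, 4]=(2 3 11 6 12 7)(4 13)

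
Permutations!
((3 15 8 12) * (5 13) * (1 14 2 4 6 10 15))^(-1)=(1 3 12 8 15 10 6 4 2 14)(5 13)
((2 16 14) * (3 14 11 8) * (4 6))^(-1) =((2 16 11 8 3 14)(4 6))^(-1) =(2 14 3 8 11 16)(4 6)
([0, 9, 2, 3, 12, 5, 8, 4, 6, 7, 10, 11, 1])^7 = [0, 7, 2, 3, 1, 5, 8, 12, 6, 4, 10, 11, 9]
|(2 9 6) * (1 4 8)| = |(1 4 8)(2 9 6)| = 3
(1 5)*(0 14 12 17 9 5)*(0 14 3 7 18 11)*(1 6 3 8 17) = (0 8 17 9 5 6 3 7 18 11)(1 14 12) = [8, 14, 2, 7, 4, 6, 3, 18, 17, 5, 10, 0, 1, 13, 12, 15, 16, 9, 11]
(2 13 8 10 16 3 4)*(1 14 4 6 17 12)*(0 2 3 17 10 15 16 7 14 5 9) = (0 2 13 8 15 16 17 12 1 5 9)(3 6 10 7 14 4) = [2, 5, 13, 6, 3, 9, 10, 14, 15, 0, 7, 11, 1, 8, 4, 16, 17, 12]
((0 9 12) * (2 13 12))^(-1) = (0 12 13 2 9)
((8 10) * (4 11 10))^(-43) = (4 11 10 8)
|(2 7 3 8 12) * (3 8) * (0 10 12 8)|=|(0 10 12 2 7)|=5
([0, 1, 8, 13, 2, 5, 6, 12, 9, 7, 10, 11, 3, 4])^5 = (2 3 9 4 12 8 13 7)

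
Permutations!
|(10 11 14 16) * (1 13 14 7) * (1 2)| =|(1 13 14 16 10 11 7 2)| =8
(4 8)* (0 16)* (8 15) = (0 16)(4 15 8) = [16, 1, 2, 3, 15, 5, 6, 7, 4, 9, 10, 11, 12, 13, 14, 8, 0]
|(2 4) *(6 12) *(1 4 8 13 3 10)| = |(1 4 2 8 13 3 10)(6 12)| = 14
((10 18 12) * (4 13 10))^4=(4 12 18 10 13)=((4 13 10 18 12))^4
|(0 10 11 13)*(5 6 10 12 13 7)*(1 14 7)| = |(0 12 13)(1 14 7 5 6 10 11)| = 21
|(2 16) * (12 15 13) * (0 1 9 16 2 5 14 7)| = |(0 1 9 16 5 14 7)(12 15 13)| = 21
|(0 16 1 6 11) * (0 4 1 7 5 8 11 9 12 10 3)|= 13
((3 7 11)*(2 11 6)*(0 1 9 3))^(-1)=((0 1 9 3 7 6 2 11))^(-1)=(0 11 2 6 7 3 9 1)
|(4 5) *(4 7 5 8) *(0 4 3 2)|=|(0 4 8 3 2)(5 7)|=10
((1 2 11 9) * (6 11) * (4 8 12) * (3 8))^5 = (3 8 12 4)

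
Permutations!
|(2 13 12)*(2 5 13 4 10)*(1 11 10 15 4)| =|(1 11 10 2)(4 15)(5 13 12)| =12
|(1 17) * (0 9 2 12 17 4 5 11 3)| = 10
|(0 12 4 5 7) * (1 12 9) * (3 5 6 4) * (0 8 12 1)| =10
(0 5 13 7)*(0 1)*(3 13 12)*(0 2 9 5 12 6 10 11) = (0 12 3 13 7 1 2 9 5 6 10 11) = [12, 2, 9, 13, 4, 6, 10, 1, 8, 5, 11, 0, 3, 7]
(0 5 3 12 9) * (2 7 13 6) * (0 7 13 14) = [5, 1, 13, 12, 4, 3, 2, 14, 8, 7, 10, 11, 9, 6, 0] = (0 5 3 12 9 7 14)(2 13 6)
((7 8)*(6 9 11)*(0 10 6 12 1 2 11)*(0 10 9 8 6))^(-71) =(0 9 10)(1 2 11 12)(6 8 7)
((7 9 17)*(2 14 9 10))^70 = (2 7 9)(10 17 14)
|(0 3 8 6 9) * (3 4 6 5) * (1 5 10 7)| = |(0 4 6 9)(1 5 3 8 10 7)| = 12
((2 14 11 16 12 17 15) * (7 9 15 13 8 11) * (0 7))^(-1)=((0 7 9 15 2 14)(8 11 16 12 17 13))^(-1)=(0 14 2 15 9 7)(8 13 17 12 16 11)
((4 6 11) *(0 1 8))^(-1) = ((0 1 8)(4 6 11))^(-1) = (0 8 1)(4 11 6)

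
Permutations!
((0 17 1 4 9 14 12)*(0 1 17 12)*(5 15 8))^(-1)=(17)(0 14 9 4 1 12)(5 8 15)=((17)(0 12 1 4 9 14)(5 15 8))^(-1)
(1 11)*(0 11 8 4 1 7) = (0 11 7)(1 8 4) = [11, 8, 2, 3, 1, 5, 6, 0, 4, 9, 10, 7]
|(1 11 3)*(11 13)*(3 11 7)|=|(1 13 7 3)|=4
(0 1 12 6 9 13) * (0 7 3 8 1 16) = (0 16)(1 12 6 9 13 7 3 8) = [16, 12, 2, 8, 4, 5, 9, 3, 1, 13, 10, 11, 6, 7, 14, 15, 0]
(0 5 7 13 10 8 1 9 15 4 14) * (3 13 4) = [5, 9, 2, 13, 14, 7, 6, 4, 1, 15, 8, 11, 12, 10, 0, 3] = (0 5 7 4 14)(1 9 15 3 13 10 8)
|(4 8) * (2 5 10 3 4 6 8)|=|(2 5 10 3 4)(6 8)|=10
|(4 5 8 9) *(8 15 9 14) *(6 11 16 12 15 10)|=|(4 5 10 6 11 16 12 15 9)(8 14)|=18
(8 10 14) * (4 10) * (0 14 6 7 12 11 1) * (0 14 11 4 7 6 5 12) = (0 11 1 14 8 7)(4 10 5 12) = [11, 14, 2, 3, 10, 12, 6, 0, 7, 9, 5, 1, 4, 13, 8]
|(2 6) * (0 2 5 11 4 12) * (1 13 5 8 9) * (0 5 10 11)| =12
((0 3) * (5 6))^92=(6)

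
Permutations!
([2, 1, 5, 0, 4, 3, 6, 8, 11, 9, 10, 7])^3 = [3, 1, 0, 5, 4, 2, 6, 7, 8, 9, 10, 11]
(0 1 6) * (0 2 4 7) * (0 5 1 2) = (0 2 4 7 5 1 6) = [2, 6, 4, 3, 7, 1, 0, 5]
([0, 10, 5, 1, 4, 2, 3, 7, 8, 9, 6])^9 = (1 10 6 3)(2 5)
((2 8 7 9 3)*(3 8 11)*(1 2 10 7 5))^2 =(1 11 10 9 5 2 3 7 8)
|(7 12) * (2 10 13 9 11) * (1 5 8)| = |(1 5 8)(2 10 13 9 11)(7 12)| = 30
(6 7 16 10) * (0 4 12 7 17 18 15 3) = (0 4 12 7 16 10 6 17 18 15 3) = [4, 1, 2, 0, 12, 5, 17, 16, 8, 9, 6, 11, 7, 13, 14, 3, 10, 18, 15]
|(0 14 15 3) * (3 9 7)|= |(0 14 15 9 7 3)|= 6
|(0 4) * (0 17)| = |(0 4 17)| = 3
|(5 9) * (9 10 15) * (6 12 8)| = |(5 10 15 9)(6 12 8)| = 12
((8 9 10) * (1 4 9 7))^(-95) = (1 4 9 10 8 7)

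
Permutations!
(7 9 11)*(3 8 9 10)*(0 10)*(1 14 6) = [10, 14, 2, 8, 4, 5, 1, 0, 9, 11, 3, 7, 12, 13, 6] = (0 10 3 8 9 11 7)(1 14 6)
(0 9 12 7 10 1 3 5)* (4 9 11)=(0 11 4 9 12 7 10 1 3 5)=[11, 3, 2, 5, 9, 0, 6, 10, 8, 12, 1, 4, 7]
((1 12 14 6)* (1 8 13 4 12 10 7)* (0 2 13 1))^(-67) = (0 7 10 1 8 6 14 12 4 13 2)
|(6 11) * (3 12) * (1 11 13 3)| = 6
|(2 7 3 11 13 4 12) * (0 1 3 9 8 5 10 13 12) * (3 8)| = |(0 1 8 5 10 13 4)(2 7 9 3 11 12)| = 42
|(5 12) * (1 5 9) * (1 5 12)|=|(1 12 9 5)|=4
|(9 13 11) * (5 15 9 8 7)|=7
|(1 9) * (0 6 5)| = 6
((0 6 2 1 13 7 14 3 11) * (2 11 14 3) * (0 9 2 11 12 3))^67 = (0 6 12 3 14 11 9 2 1 13 7)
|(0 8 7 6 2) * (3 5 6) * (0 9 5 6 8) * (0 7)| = |(0 7 3 6 2 9 5 8)| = 8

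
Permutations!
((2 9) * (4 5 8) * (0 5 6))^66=((0 5 8 4 6)(2 9))^66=(9)(0 5 8 4 6)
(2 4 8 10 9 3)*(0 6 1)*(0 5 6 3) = (0 3 2 4 8 10 9)(1 5 6) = [3, 5, 4, 2, 8, 6, 1, 7, 10, 0, 9]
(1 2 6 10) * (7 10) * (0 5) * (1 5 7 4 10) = (0 7 1 2 6 4 10 5) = [7, 2, 6, 3, 10, 0, 4, 1, 8, 9, 5]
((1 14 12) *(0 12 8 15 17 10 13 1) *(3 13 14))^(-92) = ((0 12)(1 3 13)(8 15 17 10 14))^(-92) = (1 3 13)(8 10 15 14 17)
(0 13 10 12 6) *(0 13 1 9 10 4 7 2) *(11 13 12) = (0 1 9 10 11 13 4 7 2)(6 12) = [1, 9, 0, 3, 7, 5, 12, 2, 8, 10, 11, 13, 6, 4]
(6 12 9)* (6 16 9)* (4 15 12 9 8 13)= (4 15 12 6 9 16 8 13)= [0, 1, 2, 3, 15, 5, 9, 7, 13, 16, 10, 11, 6, 4, 14, 12, 8]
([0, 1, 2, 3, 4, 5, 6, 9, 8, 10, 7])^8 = (7 10 9)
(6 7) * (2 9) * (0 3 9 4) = [3, 1, 4, 9, 0, 5, 7, 6, 8, 2] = (0 3 9 2 4)(6 7)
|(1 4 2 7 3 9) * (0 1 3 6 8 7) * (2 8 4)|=|(0 1 2)(3 9)(4 8 7 6)|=12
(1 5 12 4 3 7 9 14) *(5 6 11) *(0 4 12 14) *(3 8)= [4, 6, 2, 7, 8, 14, 11, 9, 3, 0, 10, 5, 12, 13, 1]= (0 4 8 3 7 9)(1 6 11 5 14)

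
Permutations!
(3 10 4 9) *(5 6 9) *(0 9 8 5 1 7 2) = (0 9 3 10 4 1 7 2)(5 6 8) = [9, 7, 0, 10, 1, 6, 8, 2, 5, 3, 4]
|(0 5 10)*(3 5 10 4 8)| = 4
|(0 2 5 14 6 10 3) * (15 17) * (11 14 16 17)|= |(0 2 5 16 17 15 11 14 6 10 3)|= 11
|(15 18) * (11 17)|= 2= |(11 17)(15 18)|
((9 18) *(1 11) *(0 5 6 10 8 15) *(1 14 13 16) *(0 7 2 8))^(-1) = (0 10 6 5)(1 16 13 14 11)(2 7 15 8)(9 18)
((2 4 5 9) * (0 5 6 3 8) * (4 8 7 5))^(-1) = (0 8 2 9 5 7 3 6 4)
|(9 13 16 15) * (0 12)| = 4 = |(0 12)(9 13 16 15)|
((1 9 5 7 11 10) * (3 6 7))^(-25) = (1 10 11 7 6 3 5 9)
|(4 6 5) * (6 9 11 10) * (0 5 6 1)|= |(0 5 4 9 11 10 1)|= 7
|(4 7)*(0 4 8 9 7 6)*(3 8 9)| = |(0 4 6)(3 8)(7 9)| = 6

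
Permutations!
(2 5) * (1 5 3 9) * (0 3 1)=(0 3 9)(1 5 2)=[3, 5, 1, 9, 4, 2, 6, 7, 8, 0]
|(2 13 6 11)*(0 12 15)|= 12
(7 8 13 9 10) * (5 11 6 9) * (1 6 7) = (1 6 9 10)(5 11 7 8 13) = [0, 6, 2, 3, 4, 11, 9, 8, 13, 10, 1, 7, 12, 5]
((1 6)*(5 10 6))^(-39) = ((1 5 10 6))^(-39) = (1 5 10 6)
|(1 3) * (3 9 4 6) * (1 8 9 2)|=10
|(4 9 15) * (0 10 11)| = |(0 10 11)(4 9 15)| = 3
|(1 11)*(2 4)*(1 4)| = 4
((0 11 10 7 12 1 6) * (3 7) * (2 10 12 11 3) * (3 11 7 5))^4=(0 6 1 12 11)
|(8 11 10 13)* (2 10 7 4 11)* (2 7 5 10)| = |(4 11 5 10 13 8 7)| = 7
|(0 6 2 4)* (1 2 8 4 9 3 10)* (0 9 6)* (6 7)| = 9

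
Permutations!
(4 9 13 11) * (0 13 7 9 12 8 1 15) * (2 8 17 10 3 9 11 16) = (0 13 16 2 8 1 15)(3 9 7 11 4 12 17 10) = [13, 15, 8, 9, 12, 5, 6, 11, 1, 7, 3, 4, 17, 16, 14, 0, 2, 10]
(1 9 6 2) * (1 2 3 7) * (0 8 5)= (0 8 5)(1 9 6 3 7)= [8, 9, 2, 7, 4, 0, 3, 1, 5, 6]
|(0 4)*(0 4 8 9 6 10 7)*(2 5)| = |(0 8 9 6 10 7)(2 5)| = 6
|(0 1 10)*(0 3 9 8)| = |(0 1 10 3 9 8)| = 6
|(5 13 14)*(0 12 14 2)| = 6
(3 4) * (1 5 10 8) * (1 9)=(1 5 10 8 9)(3 4)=[0, 5, 2, 4, 3, 10, 6, 7, 9, 1, 8]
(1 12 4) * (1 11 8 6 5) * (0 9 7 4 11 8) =(0 9 7 4 8 6 5 1 12 11) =[9, 12, 2, 3, 8, 1, 5, 4, 6, 7, 10, 0, 11]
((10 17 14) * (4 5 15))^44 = ((4 5 15)(10 17 14))^44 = (4 15 5)(10 14 17)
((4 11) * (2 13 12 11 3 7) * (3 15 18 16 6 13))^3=(4 16 12 15 6 11 18 13)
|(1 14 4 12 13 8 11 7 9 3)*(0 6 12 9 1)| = |(0 6 12 13 8 11 7 1 14 4 9 3)| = 12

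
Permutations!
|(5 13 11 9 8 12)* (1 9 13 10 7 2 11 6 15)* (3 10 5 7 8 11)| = |(1 9 11 13 6 15)(2 3 10 8 12 7)| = 6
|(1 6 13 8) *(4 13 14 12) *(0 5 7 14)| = |(0 5 7 14 12 4 13 8 1 6)| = 10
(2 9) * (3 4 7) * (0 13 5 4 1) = (0 13 5 4 7 3 1)(2 9) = [13, 0, 9, 1, 7, 4, 6, 3, 8, 2, 10, 11, 12, 5]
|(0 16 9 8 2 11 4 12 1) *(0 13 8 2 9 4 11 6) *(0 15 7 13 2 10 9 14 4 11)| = |(0 16 11)(1 2 6 15 7 13 8 14 4 12)(9 10)| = 30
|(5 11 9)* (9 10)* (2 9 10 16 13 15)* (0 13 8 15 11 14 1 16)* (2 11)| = |(0 13 2 9 5 14 1 16 8 15 11)| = 11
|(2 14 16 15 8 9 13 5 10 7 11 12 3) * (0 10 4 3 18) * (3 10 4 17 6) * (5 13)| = 70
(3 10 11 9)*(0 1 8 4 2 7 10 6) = (0 1 8 4 2 7 10 11 9 3 6) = [1, 8, 7, 6, 2, 5, 0, 10, 4, 3, 11, 9]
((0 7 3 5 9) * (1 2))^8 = (0 5 7 9 3) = ((0 7 3 5 9)(1 2))^8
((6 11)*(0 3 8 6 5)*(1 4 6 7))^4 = (0 1 5 7 11 8 6 3 4)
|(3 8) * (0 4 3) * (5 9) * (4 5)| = |(0 5 9 4 3 8)| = 6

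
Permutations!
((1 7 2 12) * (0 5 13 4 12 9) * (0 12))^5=(0 5 13 4)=((0 5 13 4)(1 7 2 9 12))^5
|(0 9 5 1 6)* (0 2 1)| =3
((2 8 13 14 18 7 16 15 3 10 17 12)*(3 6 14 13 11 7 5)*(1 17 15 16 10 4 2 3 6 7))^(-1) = ((1 17 12 3 4 2 8 11)(5 6 14 18)(7 10 15))^(-1) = (1 11 8 2 4 3 12 17)(5 18 14 6)(7 15 10)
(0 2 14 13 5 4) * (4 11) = (0 2 14 13 5 11 4) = [2, 1, 14, 3, 0, 11, 6, 7, 8, 9, 10, 4, 12, 5, 13]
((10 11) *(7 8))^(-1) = (7 8)(10 11) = ((7 8)(10 11))^(-1)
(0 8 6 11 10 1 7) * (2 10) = [8, 7, 10, 3, 4, 5, 11, 0, 6, 9, 1, 2] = (0 8 6 11 2 10 1 7)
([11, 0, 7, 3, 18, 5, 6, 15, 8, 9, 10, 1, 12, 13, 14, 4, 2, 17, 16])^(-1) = (0 1 11)(2 16 18 4 15 7)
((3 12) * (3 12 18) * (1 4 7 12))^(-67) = (1 4 7 12)(3 18)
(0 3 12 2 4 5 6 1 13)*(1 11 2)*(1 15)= [3, 13, 4, 12, 5, 6, 11, 7, 8, 9, 10, 2, 15, 0, 14, 1]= (0 3 12 15 1 13)(2 4 5 6 11)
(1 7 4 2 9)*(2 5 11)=[0, 7, 9, 3, 5, 11, 6, 4, 8, 1, 10, 2]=(1 7 4 5 11 2 9)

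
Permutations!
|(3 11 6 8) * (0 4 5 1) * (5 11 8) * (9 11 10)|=8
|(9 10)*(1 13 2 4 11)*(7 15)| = 10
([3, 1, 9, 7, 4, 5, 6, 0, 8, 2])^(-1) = [7, 1, 9, 0, 4, 5, 6, 3, 8, 2]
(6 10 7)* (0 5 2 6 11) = [5, 1, 6, 3, 4, 2, 10, 11, 8, 9, 7, 0] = (0 5 2 6 10 7 11)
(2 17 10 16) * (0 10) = (0 10 16 2 17) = [10, 1, 17, 3, 4, 5, 6, 7, 8, 9, 16, 11, 12, 13, 14, 15, 2, 0]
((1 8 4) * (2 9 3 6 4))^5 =((1 8 2 9 3 6 4))^5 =(1 6 9 8 4 3 2)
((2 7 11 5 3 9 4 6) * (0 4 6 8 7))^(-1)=(0 2 6 9 3 5 11 7 8 4)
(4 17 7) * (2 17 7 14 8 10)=[0, 1, 17, 3, 7, 5, 6, 4, 10, 9, 2, 11, 12, 13, 8, 15, 16, 14]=(2 17 14 8 10)(4 7)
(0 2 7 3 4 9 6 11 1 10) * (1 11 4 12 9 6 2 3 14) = [3, 10, 7, 12, 6, 5, 4, 14, 8, 2, 0, 11, 9, 13, 1] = (0 3 12 9 2 7 14 1 10)(4 6)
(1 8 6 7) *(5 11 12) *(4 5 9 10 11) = (1 8 6 7)(4 5)(9 10 11 12) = [0, 8, 2, 3, 5, 4, 7, 1, 6, 10, 11, 12, 9]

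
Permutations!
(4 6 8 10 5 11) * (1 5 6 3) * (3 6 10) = (1 5 11 4 6 8 3) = [0, 5, 2, 1, 6, 11, 8, 7, 3, 9, 10, 4]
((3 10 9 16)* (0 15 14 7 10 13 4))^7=(0 3 10 15 13 9 14 4 16 7)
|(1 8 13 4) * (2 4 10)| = |(1 8 13 10 2 4)| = 6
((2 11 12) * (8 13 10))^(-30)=((2 11 12)(8 13 10))^(-30)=(13)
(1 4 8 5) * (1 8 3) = [0, 4, 2, 1, 3, 8, 6, 7, 5] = (1 4 3)(5 8)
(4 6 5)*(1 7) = (1 7)(4 6 5) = [0, 7, 2, 3, 6, 4, 5, 1]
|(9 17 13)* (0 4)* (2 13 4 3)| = 7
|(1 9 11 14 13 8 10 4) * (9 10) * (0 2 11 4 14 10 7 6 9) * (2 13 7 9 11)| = |(0 13 8)(1 9 4)(6 11 10 14 7)| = 15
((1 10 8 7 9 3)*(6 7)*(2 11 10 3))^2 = (2 10 6 9 11 8 7)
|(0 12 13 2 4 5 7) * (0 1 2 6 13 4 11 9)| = 18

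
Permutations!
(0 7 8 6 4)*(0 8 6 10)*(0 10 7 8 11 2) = (0 8 7 6 4 11 2) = [8, 1, 0, 3, 11, 5, 4, 6, 7, 9, 10, 2]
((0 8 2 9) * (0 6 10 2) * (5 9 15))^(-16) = ((0 8)(2 15 5 9 6 10))^(-16) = (2 5 6)(9 10 15)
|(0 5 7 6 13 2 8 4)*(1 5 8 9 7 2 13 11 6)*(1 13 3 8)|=10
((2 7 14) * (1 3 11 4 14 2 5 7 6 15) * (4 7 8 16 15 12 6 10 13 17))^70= ((1 3 11 7 2 10 13 17 4 14 5 8 16 15)(6 12))^70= (17)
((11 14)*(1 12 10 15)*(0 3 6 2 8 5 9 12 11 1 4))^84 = ((0 3 6 2 8 5 9 12 10 15 4)(1 11 14))^84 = (0 12 2 4 9 6 15 5 3 10 8)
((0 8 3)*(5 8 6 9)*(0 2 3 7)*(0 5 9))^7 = ((9)(0 6)(2 3)(5 8 7))^7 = (9)(0 6)(2 3)(5 8 7)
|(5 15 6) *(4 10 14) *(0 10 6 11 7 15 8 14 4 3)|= |(0 10 4 6 5 8 14 3)(7 15 11)|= 24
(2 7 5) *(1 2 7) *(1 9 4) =(1 2 9 4)(5 7) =[0, 2, 9, 3, 1, 7, 6, 5, 8, 4]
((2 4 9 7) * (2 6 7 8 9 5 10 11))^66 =(2 4 5 10 11)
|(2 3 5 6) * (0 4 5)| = |(0 4 5 6 2 3)| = 6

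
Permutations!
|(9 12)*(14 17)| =2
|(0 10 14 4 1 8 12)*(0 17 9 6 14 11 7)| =8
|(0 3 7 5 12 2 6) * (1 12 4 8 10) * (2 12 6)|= |(12)(0 3 7 5 4 8 10 1 6)|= 9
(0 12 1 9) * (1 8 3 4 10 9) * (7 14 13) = (0 12 8 3 4 10 9)(7 14 13) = [12, 1, 2, 4, 10, 5, 6, 14, 3, 0, 9, 11, 8, 7, 13]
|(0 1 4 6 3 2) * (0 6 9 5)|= |(0 1 4 9 5)(2 6 3)|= 15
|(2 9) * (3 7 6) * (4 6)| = |(2 9)(3 7 4 6)| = 4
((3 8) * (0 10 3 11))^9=((0 10 3 8 11))^9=(0 11 8 3 10)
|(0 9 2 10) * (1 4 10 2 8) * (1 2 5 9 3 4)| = 4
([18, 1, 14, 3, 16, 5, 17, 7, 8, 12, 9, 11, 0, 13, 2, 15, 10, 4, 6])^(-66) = (0 10 17)(4 18 9)(6 12 16)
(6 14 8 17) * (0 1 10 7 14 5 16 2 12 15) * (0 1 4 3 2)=[4, 10, 12, 2, 3, 16, 5, 14, 17, 9, 7, 11, 15, 13, 8, 1, 0, 6]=(0 4 3 2 12 15 1 10 7 14 8 17 6 5 16)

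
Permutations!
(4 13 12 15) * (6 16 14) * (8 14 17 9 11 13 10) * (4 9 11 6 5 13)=(4 10 8 14 5 13 12 15 9 6 16 17 11)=[0, 1, 2, 3, 10, 13, 16, 7, 14, 6, 8, 4, 15, 12, 5, 9, 17, 11]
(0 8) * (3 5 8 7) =(0 7 3 5 8) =[7, 1, 2, 5, 4, 8, 6, 3, 0]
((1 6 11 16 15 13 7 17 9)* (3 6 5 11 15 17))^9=(1 16)(3 7 13 15 6)(5 17)(9 11)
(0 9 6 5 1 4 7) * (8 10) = (0 9 6 5 1 4 7)(8 10) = [9, 4, 2, 3, 7, 1, 5, 0, 10, 6, 8]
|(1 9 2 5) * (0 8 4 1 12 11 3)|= 10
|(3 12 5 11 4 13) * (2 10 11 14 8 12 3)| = |(2 10 11 4 13)(5 14 8 12)| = 20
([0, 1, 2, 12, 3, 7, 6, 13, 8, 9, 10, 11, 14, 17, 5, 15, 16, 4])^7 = (3 4 17 13 7 5 14 12)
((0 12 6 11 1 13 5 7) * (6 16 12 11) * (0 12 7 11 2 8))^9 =((0 2 8)(1 13 5 11)(7 12 16))^9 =(16)(1 13 5 11)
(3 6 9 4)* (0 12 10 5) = (0 12 10 5)(3 6 9 4) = [12, 1, 2, 6, 3, 0, 9, 7, 8, 4, 5, 11, 10]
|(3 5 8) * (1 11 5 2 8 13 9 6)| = 6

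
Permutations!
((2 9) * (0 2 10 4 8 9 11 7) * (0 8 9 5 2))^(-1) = ((2 11 7 8 5)(4 9 10))^(-1) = (2 5 8 7 11)(4 10 9)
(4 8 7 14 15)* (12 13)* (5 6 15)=[0, 1, 2, 3, 8, 6, 15, 14, 7, 9, 10, 11, 13, 12, 5, 4]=(4 8 7 14 5 6 15)(12 13)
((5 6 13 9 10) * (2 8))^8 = (5 9 6 10 13)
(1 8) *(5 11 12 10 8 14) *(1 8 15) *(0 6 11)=(0 6 11 12 10 15 1 14 5)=[6, 14, 2, 3, 4, 0, 11, 7, 8, 9, 15, 12, 10, 13, 5, 1]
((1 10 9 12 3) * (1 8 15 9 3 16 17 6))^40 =((1 10 3 8 15 9 12 16 17 6))^40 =(17)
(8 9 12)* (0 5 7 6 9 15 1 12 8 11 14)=(0 5 7 6 9 8 15 1 12 11 14)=[5, 12, 2, 3, 4, 7, 9, 6, 15, 8, 10, 14, 11, 13, 0, 1]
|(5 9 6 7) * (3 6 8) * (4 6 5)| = 12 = |(3 5 9 8)(4 6 7)|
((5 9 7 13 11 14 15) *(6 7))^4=((5 9 6 7 13 11 14 15))^4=(5 13)(6 14)(7 15)(9 11)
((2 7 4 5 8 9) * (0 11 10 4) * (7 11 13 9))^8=(0 8 4 11 9)(2 13 7 5 10)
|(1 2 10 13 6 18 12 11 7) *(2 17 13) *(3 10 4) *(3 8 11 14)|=14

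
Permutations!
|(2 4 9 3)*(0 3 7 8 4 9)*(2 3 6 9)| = 6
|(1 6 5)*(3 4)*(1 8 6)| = 6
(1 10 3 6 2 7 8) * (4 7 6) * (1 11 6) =[0, 10, 1, 4, 7, 5, 2, 8, 11, 9, 3, 6] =(1 10 3 4 7 8 11 6 2)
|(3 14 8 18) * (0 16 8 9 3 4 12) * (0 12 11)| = |(0 16 8 18 4 11)(3 14 9)| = 6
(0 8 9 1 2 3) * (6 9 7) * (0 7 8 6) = (0 6 9 1 2 3 7) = [6, 2, 3, 7, 4, 5, 9, 0, 8, 1]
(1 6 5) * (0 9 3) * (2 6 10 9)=(0 2 6 5 1 10 9 3)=[2, 10, 6, 0, 4, 1, 5, 7, 8, 3, 9]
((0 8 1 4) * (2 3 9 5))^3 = (0 4 1 8)(2 5 9 3)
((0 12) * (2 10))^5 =((0 12)(2 10))^5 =(0 12)(2 10)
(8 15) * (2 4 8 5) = (2 4 8 15 5) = [0, 1, 4, 3, 8, 2, 6, 7, 15, 9, 10, 11, 12, 13, 14, 5]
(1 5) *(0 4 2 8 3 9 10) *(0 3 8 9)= (0 4 2 9 10 3)(1 5)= [4, 5, 9, 0, 2, 1, 6, 7, 8, 10, 3]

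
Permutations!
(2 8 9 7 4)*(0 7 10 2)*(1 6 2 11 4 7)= (0 1 6 2 8 9 10 11 4)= [1, 6, 8, 3, 0, 5, 2, 7, 9, 10, 11, 4]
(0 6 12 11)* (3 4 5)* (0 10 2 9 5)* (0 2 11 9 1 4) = [6, 4, 1, 0, 2, 3, 12, 7, 8, 5, 11, 10, 9] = (0 6 12 9 5 3)(1 4 2)(10 11)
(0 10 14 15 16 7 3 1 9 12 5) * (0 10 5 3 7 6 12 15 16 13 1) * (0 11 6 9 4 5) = (1 4 5 10 14 16 9 15 13)(3 11 6 12) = [0, 4, 2, 11, 5, 10, 12, 7, 8, 15, 14, 6, 3, 1, 16, 13, 9]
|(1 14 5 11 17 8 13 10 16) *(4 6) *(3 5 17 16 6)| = 12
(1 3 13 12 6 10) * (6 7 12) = (1 3 13 6 10)(7 12) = [0, 3, 2, 13, 4, 5, 10, 12, 8, 9, 1, 11, 7, 6]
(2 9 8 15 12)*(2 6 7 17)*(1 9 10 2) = (1 9 8 15 12 6 7 17)(2 10) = [0, 9, 10, 3, 4, 5, 7, 17, 15, 8, 2, 11, 6, 13, 14, 12, 16, 1]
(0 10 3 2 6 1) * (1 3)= (0 10 1)(2 6 3)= [10, 0, 6, 2, 4, 5, 3, 7, 8, 9, 1]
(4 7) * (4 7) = (7) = [0, 1, 2, 3, 4, 5, 6, 7]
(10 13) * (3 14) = (3 14)(10 13) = [0, 1, 2, 14, 4, 5, 6, 7, 8, 9, 13, 11, 12, 10, 3]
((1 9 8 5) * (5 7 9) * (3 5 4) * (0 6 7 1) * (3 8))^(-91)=((0 6 7 9 3 5)(1 4 8))^(-91)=(0 5 3 9 7 6)(1 8 4)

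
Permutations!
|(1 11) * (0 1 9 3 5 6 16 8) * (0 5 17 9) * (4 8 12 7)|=|(0 1 11)(3 17 9)(4 8 5 6 16 12 7)|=21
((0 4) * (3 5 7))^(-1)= ((0 4)(3 5 7))^(-1)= (0 4)(3 7 5)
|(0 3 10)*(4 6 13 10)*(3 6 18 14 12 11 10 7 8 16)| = |(0 6 13 7 8 16 3 4 18 14 12 11 10)| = 13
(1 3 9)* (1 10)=(1 3 9 10)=[0, 3, 2, 9, 4, 5, 6, 7, 8, 10, 1]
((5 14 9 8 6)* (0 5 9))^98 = (0 14 5)(6 8 9)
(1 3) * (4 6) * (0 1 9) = (0 1 3 9)(4 6) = [1, 3, 2, 9, 6, 5, 4, 7, 8, 0]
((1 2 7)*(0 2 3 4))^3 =(0 1)(2 3)(4 7)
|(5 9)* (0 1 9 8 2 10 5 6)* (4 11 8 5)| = 20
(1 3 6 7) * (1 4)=(1 3 6 7 4)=[0, 3, 2, 6, 1, 5, 7, 4]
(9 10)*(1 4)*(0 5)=(0 5)(1 4)(9 10)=[5, 4, 2, 3, 1, 0, 6, 7, 8, 10, 9]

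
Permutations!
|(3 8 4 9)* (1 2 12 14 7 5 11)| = |(1 2 12 14 7 5 11)(3 8 4 9)| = 28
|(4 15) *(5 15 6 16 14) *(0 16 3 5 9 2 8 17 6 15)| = 10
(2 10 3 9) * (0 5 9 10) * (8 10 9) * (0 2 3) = (0 5 8 10)(3 9) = [5, 1, 2, 9, 4, 8, 6, 7, 10, 3, 0]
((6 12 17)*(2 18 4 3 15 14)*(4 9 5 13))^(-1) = ((2 18 9 5 13 4 3 15 14)(6 12 17))^(-1) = (2 14 15 3 4 13 5 9 18)(6 17 12)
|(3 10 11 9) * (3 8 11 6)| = 3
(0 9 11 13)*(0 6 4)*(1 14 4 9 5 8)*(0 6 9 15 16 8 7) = (0 5 7)(1 14 4 6 15 16 8)(9 11 13) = [5, 14, 2, 3, 6, 7, 15, 0, 1, 11, 10, 13, 12, 9, 4, 16, 8]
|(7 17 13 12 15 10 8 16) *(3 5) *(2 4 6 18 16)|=|(2 4 6 18 16 7 17 13 12 15 10 8)(3 5)|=12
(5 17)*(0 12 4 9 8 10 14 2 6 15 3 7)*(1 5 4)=(0 12 1 5 17 4 9 8 10 14 2 6 15 3 7)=[12, 5, 6, 7, 9, 17, 15, 0, 10, 8, 14, 11, 1, 13, 2, 3, 16, 4]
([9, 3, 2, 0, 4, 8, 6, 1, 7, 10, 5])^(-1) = [3, 7, 2, 1, 4, 10, 6, 8, 5, 0, 9]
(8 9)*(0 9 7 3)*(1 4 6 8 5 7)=[9, 4, 2, 0, 6, 7, 8, 3, 1, 5]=(0 9 5 7 3)(1 4 6 8)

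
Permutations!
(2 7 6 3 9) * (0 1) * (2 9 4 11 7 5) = (0 1)(2 5)(3 4 11 7 6) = [1, 0, 5, 4, 11, 2, 3, 6, 8, 9, 10, 7]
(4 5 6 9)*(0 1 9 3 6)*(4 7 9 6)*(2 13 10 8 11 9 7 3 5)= (0 1 6 5)(2 13 10 8 11 9 3 4)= [1, 6, 13, 4, 2, 0, 5, 7, 11, 3, 8, 9, 12, 10]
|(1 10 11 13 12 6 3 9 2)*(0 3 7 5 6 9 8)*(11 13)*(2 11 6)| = |(0 3 8)(1 10 13 12 9 11 6 7 5 2)| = 30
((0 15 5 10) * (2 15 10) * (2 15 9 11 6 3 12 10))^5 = (0 3 9 10 6 2 12 11)(5 15)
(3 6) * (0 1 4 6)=(0 1 4 6 3)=[1, 4, 2, 0, 6, 5, 3]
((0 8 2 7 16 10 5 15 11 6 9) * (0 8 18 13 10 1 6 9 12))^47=(0 13 5 11 8 7 1 12 18 10 15 9 2 16 6)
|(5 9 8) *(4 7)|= |(4 7)(5 9 8)|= 6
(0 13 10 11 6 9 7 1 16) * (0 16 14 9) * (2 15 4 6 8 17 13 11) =(0 11 8 17 13 10 2 15 4 6)(1 14 9 7) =[11, 14, 15, 3, 6, 5, 0, 1, 17, 7, 2, 8, 12, 10, 9, 4, 16, 13]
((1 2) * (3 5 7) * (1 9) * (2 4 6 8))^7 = (1 4 6 8 2 9)(3 5 7)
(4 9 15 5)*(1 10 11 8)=(1 10 11 8)(4 9 15 5)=[0, 10, 2, 3, 9, 4, 6, 7, 1, 15, 11, 8, 12, 13, 14, 5]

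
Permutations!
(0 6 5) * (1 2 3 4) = (0 6 5)(1 2 3 4) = [6, 2, 3, 4, 1, 0, 5]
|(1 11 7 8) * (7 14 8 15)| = |(1 11 14 8)(7 15)| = 4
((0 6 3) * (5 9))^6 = (9)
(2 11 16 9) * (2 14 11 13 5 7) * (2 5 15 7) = (2 13 15 7 5)(9 14 11 16) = [0, 1, 13, 3, 4, 2, 6, 5, 8, 14, 10, 16, 12, 15, 11, 7, 9]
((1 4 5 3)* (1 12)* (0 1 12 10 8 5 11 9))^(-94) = ((12)(0 1 4 11 9)(3 10 8 5))^(-94) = (12)(0 1 4 11 9)(3 8)(5 10)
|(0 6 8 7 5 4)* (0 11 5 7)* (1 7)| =|(0 6 8)(1 7)(4 11 5)| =6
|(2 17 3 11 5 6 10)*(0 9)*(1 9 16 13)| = 35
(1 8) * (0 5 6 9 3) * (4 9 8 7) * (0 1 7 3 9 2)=(9)(0 5 6 8 7 4 2)(1 3)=[5, 3, 0, 1, 2, 6, 8, 4, 7, 9]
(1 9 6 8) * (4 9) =(1 4 9 6 8) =[0, 4, 2, 3, 9, 5, 8, 7, 1, 6]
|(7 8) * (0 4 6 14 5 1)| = 6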